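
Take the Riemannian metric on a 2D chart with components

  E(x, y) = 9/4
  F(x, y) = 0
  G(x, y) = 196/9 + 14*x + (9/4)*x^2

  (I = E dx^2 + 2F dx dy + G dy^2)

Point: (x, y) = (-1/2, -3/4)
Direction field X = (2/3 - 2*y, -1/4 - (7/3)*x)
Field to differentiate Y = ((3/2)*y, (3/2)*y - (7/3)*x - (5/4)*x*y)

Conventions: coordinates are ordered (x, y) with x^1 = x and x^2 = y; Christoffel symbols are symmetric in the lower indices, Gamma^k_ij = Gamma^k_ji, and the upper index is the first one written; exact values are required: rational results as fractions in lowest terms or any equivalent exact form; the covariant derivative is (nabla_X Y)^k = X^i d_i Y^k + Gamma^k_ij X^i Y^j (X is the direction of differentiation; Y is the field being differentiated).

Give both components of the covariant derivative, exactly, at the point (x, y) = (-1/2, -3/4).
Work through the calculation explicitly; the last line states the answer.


E = 9/4, F = 0, G = 2209/144 at the point
E_x = 0, E_y = 0, F_x = 0, F_y = 0, G_x = 47/4, G_y = 0
EG - F^2 = 2209/64;  g^inv = (64/2209) * [[2209/144, 0], [0, 9/4]]
first-kind symbols [ij,l] = (1/2)(d_i g_jl + d_j g_il - d_l g_ij): [xx,x] = E_x/2 = 0, [xx,y] = F_x - E_y/2 = 0, [xy,x] = E_y/2 = 0, [xy,y] = G_x/2 = 47/8, [yy,x] = F_y - G_x/2 = -47/8, [yy,y] = G_y/2 = 0
Gamma^x_ij = (G*[ij,x] - F*[ij,y])/(EG - F^2), Gamma^y_ij = (E*[ij,y] - F*[ij,x])/(EG - F^2)
Gamma_xxx = 0, Gamma_xxy = 0, Gamma_xyy = -47/18, Gamma_yxx = 0, Gamma_yxy = 18/47, Gamma_yyy = 0
X = (13/6, 11/12), Y = (-9/8, -41/96) at the point

Answer: (nabla_X Y)^x = 49709/20736, (nabla_X Y)^y = -24713/13536


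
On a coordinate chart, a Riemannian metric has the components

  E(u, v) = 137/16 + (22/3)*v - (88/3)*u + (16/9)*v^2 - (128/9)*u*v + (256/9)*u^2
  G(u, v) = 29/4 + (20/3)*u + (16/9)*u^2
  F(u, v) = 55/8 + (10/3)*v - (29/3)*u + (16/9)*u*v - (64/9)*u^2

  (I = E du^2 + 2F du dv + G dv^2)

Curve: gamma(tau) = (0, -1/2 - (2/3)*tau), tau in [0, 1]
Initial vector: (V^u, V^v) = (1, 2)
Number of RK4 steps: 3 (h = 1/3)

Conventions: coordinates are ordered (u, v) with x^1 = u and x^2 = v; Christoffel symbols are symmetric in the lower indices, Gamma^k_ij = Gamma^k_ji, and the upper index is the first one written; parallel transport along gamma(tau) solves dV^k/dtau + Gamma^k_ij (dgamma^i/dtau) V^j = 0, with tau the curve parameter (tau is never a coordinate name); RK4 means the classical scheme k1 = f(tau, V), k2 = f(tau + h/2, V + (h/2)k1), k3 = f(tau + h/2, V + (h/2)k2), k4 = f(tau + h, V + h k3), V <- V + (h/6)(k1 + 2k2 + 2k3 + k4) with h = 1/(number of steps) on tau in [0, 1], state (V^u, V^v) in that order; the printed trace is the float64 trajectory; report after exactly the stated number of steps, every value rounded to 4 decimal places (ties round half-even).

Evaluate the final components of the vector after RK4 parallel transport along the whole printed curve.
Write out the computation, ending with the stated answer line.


gamma'(tau) = (0, -2/3); f(tau, V)^k = -Gamma^k_ij(gamma(tau)) gamma'^i(tau) V^j; h = 1/3; intermediate values shown to 6 dp
curve data and Christoffel symbols at the stage parameters:
  tau = 0.000000: gamma = (0.000000, -0.500000), gamma' = (0.000000, -0.666667); Gamma_uuu = -0.958658, Gamma_uuv = 0.239664, Gamma_uvv = 0.000000, Gamma_vuu = -1.150389, Gamma_vuv = 0.287597, Gamma_vvv = 0.000000
  tau = 0.166667: gamma = (0.000000, -0.611111), gamma' = (0.000000, -0.666667); Gamma_uuu = -0.938703, Gamma_uuv = 0.234676, Gamma_uvv = 0.000000, Gamma_vuu = -1.212679, Gamma_vuv = 0.303170, Gamma_vvv = 0.000000
  tau = 0.333333: gamma = (0.000000, -0.722222), gamma' = (0.000000, -0.666667); Gamma_uuu = -0.912612, Gamma_uuv = 0.228153, Gamma_uvv = 0.000000, Gamma_vuu = -1.276711, Gamma_vuv = 0.319178, Gamma_vvv = 0.000000
  tau = 0.500000: gamma = (0.000000, -0.833333), gamma' = (0.000000, -0.666667); Gamma_uuu = -0.879708, Gamma_uuv = 0.219927, Gamma_uvv = 0.000000, Gamma_vuu = -1.341927, Gamma_vuv = 0.335482, Gamma_vvv = 0.000000
  tau = 0.666667: gamma = (0.000000, -0.944444), gamma' = (0.000000, -0.666667); Gamma_uuu = -0.839354, Gamma_uuv = 0.209838, Gamma_uvv = 0.000000, Gamma_vuu = -1.407612, Gamma_vuv = 0.351903, Gamma_vvv = 0.000000
  tau = 0.833333: gamma = (0.000000, -1.055556), gamma' = (0.000000, -0.666667); Gamma_uuu = -0.790991, Gamma_uuv = 0.197748, Gamma_uvv = 0.000000, Gamma_vuu = -1.472881, Gamma_vuv = 0.368220, Gamma_vvv = 0.000000
  tau = 1.000000: gamma = (0.000000, -1.166667), gamma' = (0.000000, -0.666667); Gamma_uuu = -0.734193, Gamma_uuv = 0.183548, Gamma_uvv = 0.000000, Gamma_vuu = -1.536683, Gamma_vuv = 0.384171, Gamma_vvv = 0.000000
step 0: V^u = 1.0000, V^v = 2.0000
step 1: k1 = (0.159776, 0.191732), k2 = (0.160617, 0.207495), k3 = (0.160639, 0.207524), k4 = (0.160246, 0.224179); V <- V + (h/6)(k1 + 2k2 + 2k3 + k4): V^u = 1.0535, V^v = 2.0692
step 2: k1 = (0.160236, 0.224164), k2 = (0.158374, 0.241587), k3 = (0.158328, 0.241518), k4 = (0.154756, 0.259528); V <- V + (h/6)(k1 + 2k2 + 2k3 + k4): V^u = 1.1062, V^v = 2.1498
step 3: k1 = (0.154744, 0.259508), k2 = (0.149228, 0.277872), k3 = (0.149106, 0.277646), k4 = (0.141438, 0.296033); V <- V + (h/6)(k1 + 2k2 + 2k3 + k4): V^u = 1.1558, V^v = 2.2424

Answer: V^u = 1.1558, V^v = 2.2424


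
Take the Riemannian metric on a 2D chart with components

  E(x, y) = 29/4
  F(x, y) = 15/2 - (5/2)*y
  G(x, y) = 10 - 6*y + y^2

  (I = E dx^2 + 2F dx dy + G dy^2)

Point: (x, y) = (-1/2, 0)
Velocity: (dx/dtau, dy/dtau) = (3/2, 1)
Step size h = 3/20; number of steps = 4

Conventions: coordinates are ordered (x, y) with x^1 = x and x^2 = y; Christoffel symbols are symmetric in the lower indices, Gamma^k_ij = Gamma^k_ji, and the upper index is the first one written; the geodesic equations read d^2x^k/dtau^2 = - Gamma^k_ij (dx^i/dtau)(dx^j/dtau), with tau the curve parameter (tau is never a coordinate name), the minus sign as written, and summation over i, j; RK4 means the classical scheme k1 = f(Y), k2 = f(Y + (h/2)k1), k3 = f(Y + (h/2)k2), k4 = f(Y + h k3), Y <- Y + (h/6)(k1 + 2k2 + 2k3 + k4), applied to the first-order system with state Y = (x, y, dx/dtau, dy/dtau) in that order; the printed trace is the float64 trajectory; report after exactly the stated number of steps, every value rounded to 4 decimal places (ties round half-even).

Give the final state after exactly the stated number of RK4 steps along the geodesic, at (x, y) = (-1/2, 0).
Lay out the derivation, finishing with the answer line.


f(Y) = (dx/dtau, dy/dtau, -Gamma^x_ij Y'^i Y'^j, -Gamma^y_ij Y'^i Y'^j) with the Gammas evaluated at the stage position; h = 0.150000; intermediate values shown to 6 dp
step 0: x = -0.5000, y = 0.0000, dx/dtau = 1.5000, dy/dtau = 1.0000
step 1:
  k1: at (x, y) = (-0.500000, 0.000000), (dx/dtau, dy/dtau) = (1.500000, 1.000000); Gamma_xxx = 0.000000, Gamma_xxy = 0.000000, Gamma_xyy = -0.153846, Gamma_yxx = 0.000000, Gamma_yxy = 0.000000, Gamma_yyy = -0.184615; k1 = (1.500000, 1.000000, 0.153846, 0.184615)
  k2: at (x, y) = (-0.387500, 0.075000), (dx/dtau, dy/dtau) = (1.511538, 1.013846); Gamma_xxx = 0.000000, Gamma_xxy = 0.000000, Gamma_xyy = -0.158172, Gamma_yxx = 0.000000, Gamma_yxy = 0.000000, Gamma_yyy = -0.185061; k2 = (1.511538, 1.013846, 0.162582, 0.190221)
  k3: at (x, y) = (-0.386635, 0.076038), (dx/dtau, dy/dtau) = (1.512194, 1.014267); Gamma_xxx = 0.000000, Gamma_xxy = 0.000000, Gamma_xyy = -0.158232, Gamma_yxx = 0.000000, Gamma_yxy = 0.000000, Gamma_yyy = -0.185066; k3 = (1.512194, 1.014267, 0.162779, 0.190384)
  k4: at (x, y) = (-0.273171, 0.152140), (dx/dtau, dy/dtau) = (1.524417, 1.028558); Gamma_xxx = 0.000000, Gamma_xxy = 0.000000, Gamma_xyy = -0.162757, Gamma_yxx = 0.000000, Gamma_yxy = 0.000000, Gamma_yyy = -0.185404; k4 = (1.524417, 1.028558, 0.172186, 0.196144)
  Y <- Y + (h/6)(k1 + 2k2 + 2k3 + k4): x = -0.2732, y = 0.1521, dx/dtau = 1.5244, dy/dtau = 1.0285
step 2:
  k1: at (x, y) = (-0.273203, 0.152120), (dx/dtau, dy/dtau) = (1.524419, 1.028549); Gamma_xxx = 0.000000, Gamma_xxy = 0.000000, Gamma_xyy = -0.162756, Gamma_yxx = 0.000000, Gamma_yxy = 0.000000, Gamma_yyy = -0.185404; k1 = (1.524419, 1.028549, 0.172182, 0.196141)
  k2: at (x, y) = (-0.158872, 0.229261), (dx/dtau, dy/dtau) = (1.537332, 1.043260); Gamma_xxx = 0.000000, Gamma_xxy = 0.000000, Gamma_xyy = -0.167482, Gamma_yxx = 0.000000, Gamma_yxy = 0.000000, Gamma_yyy = -0.185619; k2 = (1.537332, 1.043260, 0.182286, 0.202026)
  k3: at (x, y) = (-0.157903, 0.230364), (dx/dtau, dy/dtau) = (1.538090, 1.043701); Gamma_xxx = 0.000000, Gamma_xxy = 0.000000, Gamma_xyy = -0.167550, Gamma_yxx = 0.000000, Gamma_yxy = 0.000000, Gamma_yyy = -0.185621; k3 = (1.538090, 1.043701, 0.182515, 0.202200)
  k4: at (x, y) = (-0.042489, 0.308675), (dx/dtau, dy/dtau) = (1.551796, 1.058879); Gamma_xxx = 0.000000, Gamma_xxy = 0.000000, Gamma_xyy = -0.172494, Gamma_yxx = 0.000000, Gamma_yxy = 0.000000, Gamma_yyy = -0.185695; k4 = (1.551796, 1.058879, 0.193405, 0.208206)
  Y <- Y + (h/6)(k1 + 2k2 + 2k3 + k4): x = -0.0425, y = 0.3087, dx/dtau = 1.5518, dy/dtau = 1.0589
step 3:
  k1: at (x, y) = (-0.042526, 0.308653), (dx/dtau, dy/dtau) = (1.551799, 1.058869); Gamma_xxx = 0.000000, Gamma_xxy = 0.000000, Gamma_xyy = -0.172493, Gamma_yxx = 0.000000, Gamma_yxy = 0.000000, Gamma_yyy = -0.185695; k1 = (1.551799, 1.058869, 0.193400, 0.208202)
  k2: at (x, y) = (0.073858, 0.388069), (dx/dtau, dy/dtau) = (1.566304, 1.074484); Gamma_xxx = 0.000000, Gamma_xxy = 0.000000, Gamma_xyy = -0.177655, Gamma_yxx = 0.000000, Gamma_yxy = 0.000000, Gamma_yyy = -0.185610; k2 = (1.566304, 1.074484, 0.205106, 0.214289)
  k3: at (x, y) = (0.074946, 0.389240), (dx/dtau, dy/dtau) = (1.567182, 1.074941); Gamma_xxx = 0.000000, Gamma_xxy = 0.000000, Gamma_xyy = -0.177733, Gamma_yxx = 0.000000, Gamma_yxy = 0.000000, Gamma_yyy = -0.185607; k3 = (1.567182, 1.074941, 0.205370, 0.214468)
  k4: at (x, y) = (0.192551, 0.469894), (dx/dtau, dy/dtau) = (1.582604, 1.091040); Gamma_xxx = 0.000000, Gamma_xxy = 0.000000, Gamma_xyy = -0.183131, Gamma_yxx = 0.000000, Gamma_yxy = 0.000000, Gamma_yyy = -0.185336; k4 = (1.582604, 1.091040, 0.217993, 0.220618)
  Y <- Y + (h/6)(k1 + 2k2 + 2k3 + k4): x = 0.1925, y = 0.4699, dx/dtau = 1.5826, dy/dtau = 1.0910
step 4:
  k1: at (x, y) = (0.192508, 0.469872), (dx/dtau, dy/dtau) = (1.582607, 1.091028); Gamma_xxx = 0.000000, Gamma_xxy = 0.000000, Gamma_xyy = -0.183129, Gamma_yxx = 0.000000, Gamma_yxy = 0.000000, Gamma_yyy = -0.185336; k1 = (1.582607, 1.091028, 0.217987, 0.220614)
  k2: at (x, y) = (0.311203, 0.551699), (dx/dtau, dy/dtau) = (1.598956, 1.107574); Gamma_xxx = 0.000000, Gamma_xxy = 0.000000, Gamma_xyy = -0.188762, Gamma_yxx = 0.000000, Gamma_yxy = 0.000000, Gamma_yyy = -0.184859; k2 = (1.598956, 1.107574, 0.231558, 0.226770)
  k3: at (x, y) = (0.312430, 0.552940), (dx/dtau, dy/dtau) = (1.599974, 1.108035); Gamma_xxx = 0.000000, Gamma_xxy = 0.000000, Gamma_xyy = -0.188849, Gamma_yxx = 0.000000, Gamma_yxy = 0.000000, Gamma_yyy = -0.184850; k3 = (1.599974, 1.108035, 0.231858, 0.226948)
  k4: at (x, y) = (0.432504, 0.636078), (dx/dtau, dy/dtau) = (1.617386, 1.125070); Gamma_xxx = 0.000000, Gamma_xxy = 0.000000, Gamma_xyy = -0.194732, Gamma_yxx = 0.000000, Gamma_yxy = 0.000000, Gamma_yyy = -0.184133; k4 = (1.617386, 1.125070, 0.246489, 0.233072)
  Y <- Y + (h/6)(k1 + 2k2 + 2k3 + k4): x = 0.4325, y = 0.6361, dx/dtau = 1.6174, dy/dtau = 1.1251

Answer: x = 0.4325, y = 0.6361, dx/dtau = 1.6174, dy/dtau = 1.1251


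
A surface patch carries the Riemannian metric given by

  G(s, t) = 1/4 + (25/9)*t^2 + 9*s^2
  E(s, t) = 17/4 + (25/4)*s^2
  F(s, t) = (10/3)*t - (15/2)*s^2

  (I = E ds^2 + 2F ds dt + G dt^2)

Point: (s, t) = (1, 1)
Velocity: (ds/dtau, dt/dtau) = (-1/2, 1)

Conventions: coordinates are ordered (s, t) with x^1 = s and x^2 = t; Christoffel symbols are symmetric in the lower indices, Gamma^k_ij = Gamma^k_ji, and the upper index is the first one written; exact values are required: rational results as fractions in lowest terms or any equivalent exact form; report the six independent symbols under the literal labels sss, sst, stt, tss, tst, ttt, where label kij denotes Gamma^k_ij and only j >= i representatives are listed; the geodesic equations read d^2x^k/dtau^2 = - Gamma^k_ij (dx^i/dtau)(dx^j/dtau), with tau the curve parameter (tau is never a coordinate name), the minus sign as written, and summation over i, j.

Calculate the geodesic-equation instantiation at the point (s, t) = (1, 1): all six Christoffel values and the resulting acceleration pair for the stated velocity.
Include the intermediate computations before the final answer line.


E = 21/2, F = -25/6, G = 433/36 at the point
E_s = 25/2, E_t = 0, F_s = -15, F_t = 10/3, G_s = 18, G_t = 50/9
EG - F^2 = 7843/72;  g^inv = (72/7843) * [[433/36, 25/6], [25/6, 21/2]]
first-kind symbols [ij,l] = (1/2)(d_i g_jl + d_j g_il - d_l g_ij): [ss,s] = E_s/2 = 25/4, [ss,t] = F_s - E_t/2 = -15, [st,s] = E_t/2 = 0, [st,t] = G_s/2 = 9, [tt,s] = F_t - G_s/2 = -17/3, [tt,t] = G_t/2 = 25/9
Gamma^s_ij = (G*[ij,s] - F*[ij,t])/(EG - F^2), Gamma^t_ij = (E*[ij,t] - F*[ij,s])/(EG - F^2)
Gamma_sss = 1825/15686, Gamma_sst = 2700/7843, Gamma_stt = -4074/7843, Gamma_tss = -9465/7843, Gamma_tst = 6804/7843, Gamma_ttt = 400/7843
d^2s/dtau^2 = -(Gamma_sss*(-1/2)^2 + 2*Gamma_sst*(-1/2)*(1) + Gamma_stt*(1)^2) = 52367/62744
d^2t/dtau^2 = -(Gamma_tss*(-1/2)^2 + 2*Gamma_tst*(-1/2)*(1) + Gamma_ttt*(1)^2) = 35081/31372

Answer: Gamma_sss = 1825/15686, Gamma_sst = 2700/7843, Gamma_stt = -4074/7843, Gamma_tss = -9465/7843, Gamma_tst = 6804/7843, Gamma_ttt = 400/7843; accelerations (d^2s/dtau^2, d^2t/dtau^2) = (52367/62744, 35081/31372)


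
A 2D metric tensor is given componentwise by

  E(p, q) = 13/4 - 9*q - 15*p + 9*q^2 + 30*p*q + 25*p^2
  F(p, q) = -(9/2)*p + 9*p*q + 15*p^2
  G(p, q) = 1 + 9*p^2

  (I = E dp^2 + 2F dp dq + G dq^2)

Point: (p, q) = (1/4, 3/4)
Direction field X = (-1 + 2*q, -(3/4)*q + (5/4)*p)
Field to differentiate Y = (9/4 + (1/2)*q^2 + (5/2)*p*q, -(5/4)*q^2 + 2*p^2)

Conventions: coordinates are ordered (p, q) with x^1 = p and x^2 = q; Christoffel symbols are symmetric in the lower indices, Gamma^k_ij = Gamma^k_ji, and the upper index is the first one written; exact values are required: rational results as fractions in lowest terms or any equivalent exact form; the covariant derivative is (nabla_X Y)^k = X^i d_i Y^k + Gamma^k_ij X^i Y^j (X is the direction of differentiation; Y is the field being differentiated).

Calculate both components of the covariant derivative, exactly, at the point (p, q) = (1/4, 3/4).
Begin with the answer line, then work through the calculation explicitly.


Answer: (nabla_X Y)^p = 6179/2848, (nabla_X Y)^q = 2221/1424

E = 5, F = 3/2, G = 25/16 at the point
E_p = 20, E_q = 12, F_p = 39/4, F_q = 9/4, G_p = 9/2, G_q = 0
EG - F^2 = 89/16;  g^inv = (16/89) * [[25/16, -3/2], [-3/2, 5]]
first-kind symbols [ij,l] = (1/2)(d_i g_jl + d_j g_il - d_l g_ij): [pp,p] = E_p/2 = 10, [pp,q] = F_p - E_q/2 = 15/4, [pq,p] = E_q/2 = 6, [pq,q] = G_p/2 = 9/4, [qq,p] = F_q - G_p/2 = 0, [qq,q] = G_q/2 = 0
Gamma^p_ij = (G*[ij,p] - F*[ij,q])/(EG - F^2), Gamma^q_ij = (E*[ij,q] - F*[ij,p])/(EG - F^2)
Gamma_ppp = 160/89, Gamma_ppq = 96/89, Gamma_pqq = 0, Gamma_qpp = 60/89, Gamma_qpq = 36/89, Gamma_qqq = 0
X = (1/2, -1/4), Y = (3, -37/64) at the point


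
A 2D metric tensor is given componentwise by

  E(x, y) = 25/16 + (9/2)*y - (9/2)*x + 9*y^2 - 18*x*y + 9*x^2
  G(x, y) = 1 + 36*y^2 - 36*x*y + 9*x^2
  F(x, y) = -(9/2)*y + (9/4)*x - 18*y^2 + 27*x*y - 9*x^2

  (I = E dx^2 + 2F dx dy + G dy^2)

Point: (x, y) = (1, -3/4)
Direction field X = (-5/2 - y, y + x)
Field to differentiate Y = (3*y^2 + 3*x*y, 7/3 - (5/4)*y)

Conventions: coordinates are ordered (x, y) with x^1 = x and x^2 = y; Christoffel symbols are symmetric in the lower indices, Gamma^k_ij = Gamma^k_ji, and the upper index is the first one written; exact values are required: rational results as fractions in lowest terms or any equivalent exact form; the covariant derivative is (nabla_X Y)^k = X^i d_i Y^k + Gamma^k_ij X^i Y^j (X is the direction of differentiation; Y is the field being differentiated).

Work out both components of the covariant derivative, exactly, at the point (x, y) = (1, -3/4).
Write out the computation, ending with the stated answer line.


E = 85/4, F = -135/4, G = 229/4 at the point
E_x = 27, E_y = -27, F_x = -36, F_y = 99/2, G_x = 45, G_y = -90
EG - F^2 = 155/2;  g^inv = (2/155) * [[229/4, 135/4], [135/4, 85/4]]
first-kind symbols [ij,l] = (1/2)(d_i g_jl + d_j g_il - d_l g_ij): [xx,x] = E_x/2 = 27/2, [xx,y] = F_x - E_y/2 = -45/2, [xy,x] = E_y/2 = -27/2, [xy,y] = G_x/2 = 45/2, [yy,x] = F_y - G_x/2 = 27, [yy,y] = G_y/2 = -45
Gamma^x_ij = (G*[ij,x] - F*[ij,y])/(EG - F^2), Gamma^y_ij = (E*[ij,y] - F*[ij,x])/(EG - F^2)
Gamma_xxx = 27/155, Gamma_xxy = -27/155, Gamma_xyy = 54/155, Gamma_yxx = -9/31, Gamma_yxy = 9/31, Gamma_yyy = -18/31
X = (-7/4, 1/4), Y = (-9/16, 157/48) at the point

Answer: (nabla_X Y)^x = 50001/9920, (nabla_X Y)^y = -5507/1984


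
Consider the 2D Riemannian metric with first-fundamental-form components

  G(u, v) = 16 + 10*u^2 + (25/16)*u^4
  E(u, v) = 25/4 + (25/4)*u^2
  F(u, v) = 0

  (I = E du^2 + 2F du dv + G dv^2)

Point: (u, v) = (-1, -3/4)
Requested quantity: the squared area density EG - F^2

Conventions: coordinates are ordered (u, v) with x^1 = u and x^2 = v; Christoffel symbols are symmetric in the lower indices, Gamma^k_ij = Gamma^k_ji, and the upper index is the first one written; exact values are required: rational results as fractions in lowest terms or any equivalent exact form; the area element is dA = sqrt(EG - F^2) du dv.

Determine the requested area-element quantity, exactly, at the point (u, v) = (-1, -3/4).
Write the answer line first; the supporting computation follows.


Answer: EG - F^2 = 11025/32

E = 25/2, F = 0, G = 441/16; EG - F^2 = 11025/32


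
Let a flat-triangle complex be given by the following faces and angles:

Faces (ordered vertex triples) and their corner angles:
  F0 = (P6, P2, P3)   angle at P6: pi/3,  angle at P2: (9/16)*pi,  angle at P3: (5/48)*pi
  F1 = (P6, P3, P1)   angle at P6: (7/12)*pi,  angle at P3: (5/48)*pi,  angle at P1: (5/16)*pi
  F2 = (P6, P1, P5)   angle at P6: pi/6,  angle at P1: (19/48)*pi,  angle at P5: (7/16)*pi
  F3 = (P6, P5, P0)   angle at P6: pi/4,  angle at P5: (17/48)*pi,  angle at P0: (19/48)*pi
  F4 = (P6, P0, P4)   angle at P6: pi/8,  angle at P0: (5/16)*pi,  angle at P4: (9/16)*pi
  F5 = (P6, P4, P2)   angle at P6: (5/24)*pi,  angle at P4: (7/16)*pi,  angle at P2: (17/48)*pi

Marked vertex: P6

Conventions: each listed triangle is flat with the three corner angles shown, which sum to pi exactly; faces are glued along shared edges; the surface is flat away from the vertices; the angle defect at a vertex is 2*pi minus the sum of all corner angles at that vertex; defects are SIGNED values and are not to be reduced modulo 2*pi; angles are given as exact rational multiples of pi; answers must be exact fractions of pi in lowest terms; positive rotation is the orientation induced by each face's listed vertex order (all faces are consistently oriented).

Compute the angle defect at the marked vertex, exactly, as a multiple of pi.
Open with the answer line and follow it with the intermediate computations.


Answer: defect(P6) = pi/3

Sum of corner angles at P6: (5/3)*pi
defect = 2*pi - (5/3)*pi


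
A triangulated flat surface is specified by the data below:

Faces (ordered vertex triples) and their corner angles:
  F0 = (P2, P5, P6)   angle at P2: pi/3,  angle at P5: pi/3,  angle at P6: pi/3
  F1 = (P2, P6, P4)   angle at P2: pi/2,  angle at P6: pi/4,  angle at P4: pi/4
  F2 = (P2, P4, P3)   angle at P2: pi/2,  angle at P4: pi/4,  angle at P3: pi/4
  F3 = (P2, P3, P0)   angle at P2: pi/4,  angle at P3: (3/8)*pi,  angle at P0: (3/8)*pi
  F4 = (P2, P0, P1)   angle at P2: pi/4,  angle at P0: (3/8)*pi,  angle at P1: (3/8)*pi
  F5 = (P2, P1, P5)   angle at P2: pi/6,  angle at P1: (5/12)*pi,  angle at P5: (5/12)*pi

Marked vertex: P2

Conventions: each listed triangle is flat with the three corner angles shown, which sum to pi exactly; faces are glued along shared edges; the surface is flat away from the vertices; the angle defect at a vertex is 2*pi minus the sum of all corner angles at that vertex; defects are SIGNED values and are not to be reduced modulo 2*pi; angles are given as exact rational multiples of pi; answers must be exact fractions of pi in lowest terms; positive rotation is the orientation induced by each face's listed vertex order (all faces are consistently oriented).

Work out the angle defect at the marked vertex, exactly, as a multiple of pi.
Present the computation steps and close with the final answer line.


Sum of corner angles at P2: 2*pi
defect = 2*pi - 2*pi

Answer: defect(P2) = 0


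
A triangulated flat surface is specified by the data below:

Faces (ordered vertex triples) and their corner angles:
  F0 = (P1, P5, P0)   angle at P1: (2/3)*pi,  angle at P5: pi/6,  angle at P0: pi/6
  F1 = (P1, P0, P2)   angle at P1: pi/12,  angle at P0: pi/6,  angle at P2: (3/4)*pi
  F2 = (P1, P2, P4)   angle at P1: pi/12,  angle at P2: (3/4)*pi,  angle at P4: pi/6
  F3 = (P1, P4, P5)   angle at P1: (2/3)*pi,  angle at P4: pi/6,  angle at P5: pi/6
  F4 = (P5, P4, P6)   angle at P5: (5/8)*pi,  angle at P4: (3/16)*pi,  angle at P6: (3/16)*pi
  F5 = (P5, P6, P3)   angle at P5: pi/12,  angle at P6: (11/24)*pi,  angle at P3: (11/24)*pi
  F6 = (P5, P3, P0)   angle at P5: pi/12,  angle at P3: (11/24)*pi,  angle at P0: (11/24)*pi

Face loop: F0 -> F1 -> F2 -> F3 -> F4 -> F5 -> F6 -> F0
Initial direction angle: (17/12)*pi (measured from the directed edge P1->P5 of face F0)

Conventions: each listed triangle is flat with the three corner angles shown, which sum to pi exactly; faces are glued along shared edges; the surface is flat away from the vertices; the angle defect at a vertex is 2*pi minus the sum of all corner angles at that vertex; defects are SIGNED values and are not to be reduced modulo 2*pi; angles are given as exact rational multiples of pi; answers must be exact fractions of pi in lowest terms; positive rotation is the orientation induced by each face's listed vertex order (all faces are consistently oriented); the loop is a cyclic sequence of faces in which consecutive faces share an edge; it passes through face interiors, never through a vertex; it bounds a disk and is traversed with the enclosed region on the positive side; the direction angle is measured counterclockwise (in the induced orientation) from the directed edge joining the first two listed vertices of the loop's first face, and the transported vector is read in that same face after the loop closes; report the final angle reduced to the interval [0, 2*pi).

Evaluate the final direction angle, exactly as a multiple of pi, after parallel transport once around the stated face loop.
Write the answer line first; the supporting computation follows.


Answer: final direction angle = (19/24)*pi

enclosed vertex P1: corner angles sum to (3/2)*pi, defect = 2*pi - (3/2)*pi = pi/2
enclosed vertex P5: corner angles sum to (9/8)*pi, defect = 2*pi - (9/8)*pi = (7/8)*pi
the rotation equals the total enclosed defect, so the final angle is initial + defects (mod 2*pi)
final angle = (17/12)*pi + (11/8)*pi = (19/24)*pi (mod 2*pi)


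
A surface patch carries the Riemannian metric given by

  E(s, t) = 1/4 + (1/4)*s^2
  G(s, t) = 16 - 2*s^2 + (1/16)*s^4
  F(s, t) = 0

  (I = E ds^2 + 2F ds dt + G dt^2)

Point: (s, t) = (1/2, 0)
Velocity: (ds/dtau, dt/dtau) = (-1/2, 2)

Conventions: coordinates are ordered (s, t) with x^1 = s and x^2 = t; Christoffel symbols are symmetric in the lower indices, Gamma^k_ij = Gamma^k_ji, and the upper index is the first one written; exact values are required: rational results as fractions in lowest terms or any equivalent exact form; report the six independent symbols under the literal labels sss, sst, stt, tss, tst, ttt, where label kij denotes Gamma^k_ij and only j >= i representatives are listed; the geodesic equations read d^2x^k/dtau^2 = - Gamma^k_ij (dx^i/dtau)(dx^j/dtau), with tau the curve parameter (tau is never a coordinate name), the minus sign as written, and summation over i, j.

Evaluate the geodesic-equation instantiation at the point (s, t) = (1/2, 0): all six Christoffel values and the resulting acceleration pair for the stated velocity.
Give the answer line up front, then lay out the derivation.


Answer: Gamma_sss = 2/5, Gamma_sst = 0, Gamma_stt = 63/20, Gamma_tss = 0, Gamma_tst = -4/63, Gamma_ttt = 0; accelerations (d^2s/dtau^2, d^2t/dtau^2) = (-127/10, -8/63)

E = 5/16, F = 0, G = 3969/256 at the point
E_s = 1/4, E_t = 0, F_s = 0, F_t = 0, G_s = -63/32, G_t = 0
EG - F^2 = 19845/4096;  g^inv = (4096/19845) * [[3969/256, 0], [0, 5/16]]
first-kind symbols [ij,l] = (1/2)(d_i g_jl + d_j g_il - d_l g_ij): [ss,s] = E_s/2 = 1/8, [ss,t] = F_s - E_t/2 = 0, [st,s] = E_t/2 = 0, [st,t] = G_s/2 = -63/64, [tt,s] = F_t - G_s/2 = 63/64, [tt,t] = G_t/2 = 0
Gamma^s_ij = (G*[ij,s] - F*[ij,t])/(EG - F^2), Gamma^t_ij = (E*[ij,t] - F*[ij,s])/(EG - F^2)
Gamma_sss = 2/5, Gamma_sst = 0, Gamma_stt = 63/20, Gamma_tss = 0, Gamma_tst = -4/63, Gamma_ttt = 0
d^2s/dtau^2 = -(Gamma_sss*(-1/2)^2 + 2*Gamma_sst*(-1/2)*(2) + Gamma_stt*(2)^2) = -127/10
d^2t/dtau^2 = -(Gamma_tss*(-1/2)^2 + 2*Gamma_tst*(-1/2)*(2) + Gamma_ttt*(2)^2) = -8/63


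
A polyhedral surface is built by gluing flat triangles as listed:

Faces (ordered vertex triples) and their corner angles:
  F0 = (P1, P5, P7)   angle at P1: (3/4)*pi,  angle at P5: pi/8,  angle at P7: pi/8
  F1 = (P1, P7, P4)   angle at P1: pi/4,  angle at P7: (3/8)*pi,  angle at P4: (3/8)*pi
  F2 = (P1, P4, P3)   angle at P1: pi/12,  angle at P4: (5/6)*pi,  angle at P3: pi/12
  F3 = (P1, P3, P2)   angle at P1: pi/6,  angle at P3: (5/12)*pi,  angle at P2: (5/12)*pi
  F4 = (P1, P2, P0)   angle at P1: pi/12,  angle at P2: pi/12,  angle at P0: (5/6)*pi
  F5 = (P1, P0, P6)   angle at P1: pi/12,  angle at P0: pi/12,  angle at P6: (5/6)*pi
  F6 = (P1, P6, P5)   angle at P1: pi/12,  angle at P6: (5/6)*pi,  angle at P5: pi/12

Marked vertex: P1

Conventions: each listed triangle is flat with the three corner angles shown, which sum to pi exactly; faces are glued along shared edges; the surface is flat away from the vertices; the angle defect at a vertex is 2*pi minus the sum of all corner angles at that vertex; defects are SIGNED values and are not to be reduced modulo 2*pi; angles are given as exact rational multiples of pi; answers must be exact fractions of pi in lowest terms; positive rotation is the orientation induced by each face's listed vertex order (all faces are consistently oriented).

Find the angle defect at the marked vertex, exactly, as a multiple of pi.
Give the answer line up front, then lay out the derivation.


Answer: defect(P1) = pi/2

Sum of corner angles at P1: (3/2)*pi
defect = 2*pi - (3/2)*pi


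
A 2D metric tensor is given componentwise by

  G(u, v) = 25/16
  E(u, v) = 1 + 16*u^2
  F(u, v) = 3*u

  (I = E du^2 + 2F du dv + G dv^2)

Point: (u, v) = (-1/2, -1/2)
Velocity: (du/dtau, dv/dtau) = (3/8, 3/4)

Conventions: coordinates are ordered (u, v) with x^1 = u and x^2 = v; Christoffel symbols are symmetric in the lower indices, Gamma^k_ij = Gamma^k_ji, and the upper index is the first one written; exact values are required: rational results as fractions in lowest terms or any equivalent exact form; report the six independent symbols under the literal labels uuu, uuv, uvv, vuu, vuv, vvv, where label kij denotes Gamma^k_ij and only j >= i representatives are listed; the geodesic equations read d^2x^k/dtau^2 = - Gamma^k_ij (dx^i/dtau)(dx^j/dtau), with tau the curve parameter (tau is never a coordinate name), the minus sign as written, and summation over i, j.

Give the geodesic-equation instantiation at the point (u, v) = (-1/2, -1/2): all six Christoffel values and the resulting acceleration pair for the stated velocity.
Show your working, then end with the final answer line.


E = 5, F = -3/2, G = 25/16 at the point
E_u = -16, E_v = 0, F_u = 3, F_v = 0, G_u = 0, G_v = 0
EG - F^2 = 89/16;  g^inv = (16/89) * [[25/16, 3/2], [3/2, 5]]
first-kind symbols [ij,l] = (1/2)(d_i g_jl + d_j g_il - d_l g_ij): [uu,u] = E_u/2 = -8, [uu,v] = F_u - E_v/2 = 3, [uv,u] = E_v/2 = 0, [uv,v] = G_u/2 = 0, [vv,u] = F_v - G_u/2 = 0, [vv,v] = G_v/2 = 0
Gamma^u_ij = (G*[ij,u] - F*[ij,v])/(EG - F^2), Gamma^v_ij = (E*[ij,v] - F*[ij,u])/(EG - F^2)
Gamma_uuu = -128/89, Gamma_uuv = 0, Gamma_uvv = 0, Gamma_vuu = 48/89, Gamma_vuv = 0, Gamma_vvv = 0
d^2u/dtau^2 = -(Gamma_uuu*(3/8)^2 + 2*Gamma_uuv*(3/8)*(3/4) + Gamma_uvv*(3/4)^2) = 18/89
d^2v/dtau^2 = -(Gamma_vuu*(3/8)^2 + 2*Gamma_vuv*(3/8)*(3/4) + Gamma_vvv*(3/4)^2) = -27/356

Answer: Gamma_uuu = -128/89, Gamma_uuv = 0, Gamma_uvv = 0, Gamma_vuu = 48/89, Gamma_vuv = 0, Gamma_vvv = 0; accelerations (d^2u/dtau^2, d^2v/dtau^2) = (18/89, -27/356)


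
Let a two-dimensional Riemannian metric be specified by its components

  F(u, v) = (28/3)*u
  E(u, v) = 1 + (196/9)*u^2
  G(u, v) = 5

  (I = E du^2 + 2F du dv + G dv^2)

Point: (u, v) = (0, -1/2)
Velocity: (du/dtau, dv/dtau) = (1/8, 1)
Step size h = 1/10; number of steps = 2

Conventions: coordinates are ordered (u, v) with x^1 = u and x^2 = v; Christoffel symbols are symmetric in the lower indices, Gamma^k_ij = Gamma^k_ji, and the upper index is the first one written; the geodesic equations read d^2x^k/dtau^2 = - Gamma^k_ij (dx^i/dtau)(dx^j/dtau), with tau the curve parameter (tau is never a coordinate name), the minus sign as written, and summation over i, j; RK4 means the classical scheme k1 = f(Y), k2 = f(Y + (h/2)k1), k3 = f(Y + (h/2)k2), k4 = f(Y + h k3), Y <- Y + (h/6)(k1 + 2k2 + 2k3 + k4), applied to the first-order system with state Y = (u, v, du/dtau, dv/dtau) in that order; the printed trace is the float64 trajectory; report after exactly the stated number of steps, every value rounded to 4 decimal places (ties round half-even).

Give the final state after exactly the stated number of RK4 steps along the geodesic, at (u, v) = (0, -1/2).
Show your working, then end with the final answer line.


f(Y) = (du/dtau, dv/dtau, -Gamma^u_ij Y'^i Y'^j, -Gamma^v_ij Y'^i Y'^j) with the Gammas evaluated at the stage position; h = 0.100000; intermediate values shown to 6 dp
step 0: u = 0.0000, v = -0.5000, du/dtau = 0.1250, dv/dtau = 1.0000
step 1:
  k1: at (u, v) = (0.000000, -0.500000), (du/dtau, dv/dtau) = (0.125000, 1.000000); Gamma_uuu = 0.000000, Gamma_uuv = 0.000000, Gamma_uvv = 0.000000, Gamma_vuu = 1.866667, Gamma_vuv = 0.000000, Gamma_vvv = 0.000000; k1 = (0.125000, 1.000000, 0.000000, -0.029167)
  k2: at (u, v) = (0.006250, -0.450000), (du/dtau, dv/dtau) = (0.125000, 0.998542); Gamma_uuu = 0.027218, Gamma_uuv = 0.000000, Gamma_uvv = 0.000000, Gamma_vuu = 1.866349, Gamma_vuv = 0.000000, Gamma_vvv = 0.000000; k2 = (0.125000, 0.998542, -0.000425, -0.029162)
  k3: at (u, v) = (0.006250, -0.450073), (du/dtau, dv/dtau) = (0.124979, 0.998542); Gamma_uuu = 0.027218, Gamma_uuv = 0.000000, Gamma_uvv = 0.000000, Gamma_vuu = 1.866349, Gamma_vuv = 0.000000, Gamma_vvv = 0.000000; k3 = (0.124979, 0.998542, -0.000425, -0.029152)
  k4: at (u, v) = (0.012498, -0.400146), (du/dtau, dv/dtau) = (0.124957, 0.997085); Gamma_uuu = 0.054398, Gamma_uuv = 0.000000, Gamma_uvv = 0.000000, Gamma_vuu = 1.865398, Gamma_vuv = 0.000000, Gamma_vvv = 0.000000; k4 = (0.124957, 0.997085, -0.000849, -0.029127)
  Y <- Y + (h/6)(k1 + 2k2 + 2k3 + k4): u = 0.0125, v = -0.4001, du/dtau = 0.1250, dv/dtau = 0.9971
step 2:
  k1: at (u, v) = (0.012499, -0.400146), (du/dtau, dv/dtau) = (0.124957, 0.997085); Gamma_uuu = 0.054401, Gamma_uuv = 0.000000, Gamma_uvv = 0.000000, Gamma_vuu = 1.865397, Gamma_vuv = 0.000000, Gamma_vvv = 0.000000; k1 = (0.124957, 0.997085, -0.000849, -0.029127)
  k2: at (u, v) = (0.018746, -0.350292), (du/dtau, dv/dtau) = (0.124915, 0.995628); Gamma_uuu = 0.081526, Gamma_uuv = 0.000000, Gamma_uvv = 0.000000, Gamma_vuu = 1.863814, Gamma_vuv = 0.000000, Gamma_vvv = 0.000000; k2 = (0.124915, 0.995628, -0.001272, -0.029083)
  k3: at (u, v) = (0.018744, -0.350364), (du/dtau, dv/dtau) = (0.124894, 0.995631); Gamma_uuu = 0.081517, Gamma_uuv = 0.000000, Gamma_uvv = 0.000000, Gamma_vuu = 1.863814, Gamma_vuv = 0.000000, Gamma_vvv = 0.000000; k3 = (0.124894, 0.995631, -0.001272, -0.029073)
  k4: at (u, v) = (0.024988, -0.300583), (du/dtau, dv/dtau) = (0.124830, 0.994177); Gamma_uuu = 0.108541, Gamma_uuv = 0.000000, Gamma_uvv = 0.000000, Gamma_vuu = 1.861604, Gamma_vuv = 0.000000, Gamma_vvv = 0.000000; k4 = (0.124830, 0.994177, -0.001691, -0.029009)
  Y <- Y + (h/6)(k1 + 2k2 + 2k3 + k4): u = 0.0250, v = -0.3006, du/dtau = 0.1248, dv/dtau = 0.9942

Answer: u = 0.0250, v = -0.3006, du/dtau = 0.1248, dv/dtau = 0.9942


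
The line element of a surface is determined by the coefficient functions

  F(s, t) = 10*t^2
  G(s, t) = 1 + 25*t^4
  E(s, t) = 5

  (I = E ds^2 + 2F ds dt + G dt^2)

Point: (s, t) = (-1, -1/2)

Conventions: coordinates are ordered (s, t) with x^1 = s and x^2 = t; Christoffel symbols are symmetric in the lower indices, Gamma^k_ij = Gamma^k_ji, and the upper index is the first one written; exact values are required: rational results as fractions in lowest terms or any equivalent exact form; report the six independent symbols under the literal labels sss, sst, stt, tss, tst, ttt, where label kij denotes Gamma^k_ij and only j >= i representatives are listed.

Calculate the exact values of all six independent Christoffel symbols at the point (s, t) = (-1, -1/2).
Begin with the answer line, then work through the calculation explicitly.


Answer: Gamma_sss = 0, Gamma_sst = 0, Gamma_stt = -32/21, Gamma_tss = 0, Gamma_tst = 0, Gamma_ttt = -20/21

E = 5, F = 5/2, G = 41/16 at the point
E_s = 0, E_t = 0, F_s = 0, F_t = -10, G_s = 0, G_t = -25/2
EG - F^2 = 105/16;  g^inv = (16/105) * [[41/16, -5/2], [-5/2, 5]]
first-kind symbols [ij,l] = (1/2)(d_i g_jl + d_j g_il - d_l g_ij): [ss,s] = E_s/2 = 0, [ss,t] = F_s - E_t/2 = 0, [st,s] = E_t/2 = 0, [st,t] = G_s/2 = 0, [tt,s] = F_t - G_s/2 = -10, [tt,t] = G_t/2 = -25/4
Gamma^s_ij = (G*[ij,s] - F*[ij,t])/(EG - F^2), Gamma^t_ij = (E*[ij,t] - F*[ij,s])/(EG - F^2)


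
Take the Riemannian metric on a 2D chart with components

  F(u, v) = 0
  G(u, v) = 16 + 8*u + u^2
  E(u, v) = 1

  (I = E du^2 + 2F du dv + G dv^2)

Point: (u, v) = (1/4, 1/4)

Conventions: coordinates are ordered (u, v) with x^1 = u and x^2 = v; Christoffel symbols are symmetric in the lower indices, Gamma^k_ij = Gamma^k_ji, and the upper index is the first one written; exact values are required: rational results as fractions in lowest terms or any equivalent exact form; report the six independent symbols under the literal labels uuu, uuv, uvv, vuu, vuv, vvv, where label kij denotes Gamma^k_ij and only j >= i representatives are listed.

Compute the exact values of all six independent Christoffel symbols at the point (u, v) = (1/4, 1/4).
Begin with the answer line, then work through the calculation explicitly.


Answer: Gamma_uuu = 0, Gamma_uuv = 0, Gamma_uvv = -17/4, Gamma_vuu = 0, Gamma_vuv = 4/17, Gamma_vvv = 0

E = 1, F = 0, G = 289/16 at the point
E_u = 0, E_v = 0, F_u = 0, F_v = 0, G_u = 17/2, G_v = 0
EG - F^2 = 289/16;  g^inv = (16/289) * [[289/16, 0], [0, 1]]
first-kind symbols [ij,l] = (1/2)(d_i g_jl + d_j g_il - d_l g_ij): [uu,u] = E_u/2 = 0, [uu,v] = F_u - E_v/2 = 0, [uv,u] = E_v/2 = 0, [uv,v] = G_u/2 = 17/4, [vv,u] = F_v - G_u/2 = -17/4, [vv,v] = G_v/2 = 0
Gamma^u_ij = (G*[ij,u] - F*[ij,v])/(EG - F^2), Gamma^v_ij = (E*[ij,v] - F*[ij,u])/(EG - F^2)


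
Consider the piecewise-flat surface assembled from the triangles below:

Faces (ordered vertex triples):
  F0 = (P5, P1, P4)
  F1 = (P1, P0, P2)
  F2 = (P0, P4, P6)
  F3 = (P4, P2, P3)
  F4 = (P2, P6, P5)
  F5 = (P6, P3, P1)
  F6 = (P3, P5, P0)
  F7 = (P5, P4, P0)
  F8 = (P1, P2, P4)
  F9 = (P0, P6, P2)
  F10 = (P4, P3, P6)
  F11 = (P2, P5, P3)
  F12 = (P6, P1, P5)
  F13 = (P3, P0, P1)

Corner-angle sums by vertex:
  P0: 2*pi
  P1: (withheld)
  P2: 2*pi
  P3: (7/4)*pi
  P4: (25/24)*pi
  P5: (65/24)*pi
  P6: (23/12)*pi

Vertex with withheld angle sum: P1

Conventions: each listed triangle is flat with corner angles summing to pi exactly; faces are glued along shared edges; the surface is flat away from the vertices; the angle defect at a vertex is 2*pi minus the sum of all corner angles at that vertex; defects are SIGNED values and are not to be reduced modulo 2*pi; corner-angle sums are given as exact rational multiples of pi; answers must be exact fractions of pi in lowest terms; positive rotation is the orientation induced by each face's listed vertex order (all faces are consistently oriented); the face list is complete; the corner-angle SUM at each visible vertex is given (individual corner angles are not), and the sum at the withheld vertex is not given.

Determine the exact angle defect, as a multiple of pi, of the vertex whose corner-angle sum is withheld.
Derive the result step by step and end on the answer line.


V = 7, E = 21, F = 14; chi = V - E + F = 0
Gauss-Bonnet: total defect = 2*pi*chi = 0; visible defects sum to (7/12)*pi

Answer: defect(P1) = (-7/12)*pi


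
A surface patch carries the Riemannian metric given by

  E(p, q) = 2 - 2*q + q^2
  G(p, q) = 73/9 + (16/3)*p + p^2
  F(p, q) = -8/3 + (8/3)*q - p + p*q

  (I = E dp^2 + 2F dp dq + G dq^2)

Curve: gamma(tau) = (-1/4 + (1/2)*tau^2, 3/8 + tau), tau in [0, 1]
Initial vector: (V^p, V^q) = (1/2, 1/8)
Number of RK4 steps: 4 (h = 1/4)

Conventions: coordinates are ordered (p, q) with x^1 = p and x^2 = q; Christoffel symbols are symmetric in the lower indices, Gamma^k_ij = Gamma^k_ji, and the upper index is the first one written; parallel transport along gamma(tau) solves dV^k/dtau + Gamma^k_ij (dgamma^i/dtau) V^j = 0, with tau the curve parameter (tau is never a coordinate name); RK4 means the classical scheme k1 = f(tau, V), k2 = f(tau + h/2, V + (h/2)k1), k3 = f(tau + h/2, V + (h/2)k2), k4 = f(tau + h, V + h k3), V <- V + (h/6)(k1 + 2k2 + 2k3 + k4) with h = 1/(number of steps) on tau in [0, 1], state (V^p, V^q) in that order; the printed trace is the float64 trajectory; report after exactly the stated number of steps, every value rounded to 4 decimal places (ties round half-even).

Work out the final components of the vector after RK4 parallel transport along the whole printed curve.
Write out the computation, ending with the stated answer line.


gamma'(tau) = (tau, 1); f(tau, V)^k = -Gamma^k_ij(gamma(tau)) gamma'^i(tau) V^j; h = 1/4; intermediate values shown to 6 dp
curve data and Christoffel symbols at the stage parameters:
  tau = 0.000000: gamma = (-0.250000, 0.375000), gamma' = (0.000000, 1.000000); Gamma_ppp = 0.000000, Gamma_ppq = -0.086435, Gamma_pqq = 0.000000, Gamma_qpp = 0.000000, Gamma_qpq = 0.334214, Gamma_qqq = 0.000000
  tau = 0.125000: gamma = (-0.242188, 0.500000), gamma' = (0.125000, 1.000000); Gamma_ppp = 0.000000, Gamma_ppq = -0.070145, Gamma_pqq = 0.000000, Gamma_qpp = 0.000000, Gamma_qpq = 0.340130, Gamma_qqq = 0.000000
  tau = 0.250000: gamma = (-0.218750, 0.625000), gamma' = (0.250000, 1.000000); Gamma_ppp = 0.000000, Gamma_ppq = -0.052573, Gamma_pqq = 0.000000, Gamma_qpp = 0.000000, Gamma_qpq = 0.343186, Gamma_qqq = 0.000000
  tau = 0.375000: gamma = (-0.179688, 0.750000), gamma' = (0.375000, 1.000000); Gamma_ppp = 0.000000, Gamma_ppq = -0.034494, Gamma_pqq = 0.000000, Gamma_qpp = 0.000000, Gamma_qpq = 0.343147, Gamma_qqq = 0.000000
  tau = 0.500000: gamma = (-0.125000, 0.875000), gamma' = (0.500000, 1.000000); Gamma_ppp = 0.000000, Gamma_ppq = -0.016721, Gamma_pqq = 0.000000, Gamma_qpp = 0.000000, Gamma_qpq = 0.339991, Gamma_qqq = 0.000000
  tau = 0.625000: gamma = (-0.054688, 1.000000), gamma' = (0.625000, 1.000000); Gamma_ppp = 0.000000, Gamma_ppq = 0.000000, Gamma_pqq = 0.000000, Gamma_qpp = 0.000000, Gamma_qpq = 0.333909, Gamma_qqq = 0.000000
  tau = 0.750000: gamma = (0.031250, 1.125000), gamma' = (0.750000, 1.000000); Gamma_ppp = 0.000000, Gamma_ppq = 0.015070, Gamma_pqq = 0.000000, Gamma_qpp = 0.000000, Gamma_qpq = 0.325270, Gamma_qqq = 0.000000
  tau = 0.875000: gamma = (0.132812, 1.250000), gamma' = (0.875000, 1.000000); Gamma_ppp = 0.000000, Gamma_ppq = 0.028091, Gamma_pqq = 0.000000, Gamma_qpp = 0.000000, Gamma_qpq = 0.314563, Gamma_qqq = 0.000000
  tau = 1.000000: gamma = (0.250000, 1.375000), gamma' = (1.000000, 1.000000); Gamma_ppp = 0.000000, Gamma_ppq = 0.038870, Gamma_pqq = 0.000000, Gamma_qpp = 0.000000, Gamma_qpq = 0.302321, Gamma_qqq = 0.000000
step 0: V^p = 0.5000, V^q = 0.1250
step 1: k1 = (0.043217, -0.167107), k2 = (0.036364, -0.176329), k3 = (0.036294, -0.175988), k4 = (0.027828, -0.181657); V <- V + (h/6)(k1 + 2k2 + 2k3 + k4): V^p = 0.5090, V^q = 0.0811
step 2: k1 = (0.027827, -0.181646), k2 = (0.018434, -0.183376), k3 = (0.018390, -0.182945), k4 = (0.008884, -0.180637); V <- V + (h/6)(k1 + 2k2 + 2k3 + k4): V^p = 0.5136, V^q = 0.0355
step 3: k1 = (0.008885, -0.180656), k2 = (0.000000, -0.174564), k3 = (0.000000, -0.174352), k4 = (-0.007649, -0.165087); V <- V + (h/6)(k1 + 2k2 + 2k3 + k4): V^p = 0.5137, V^q = -0.0080
step 4: k1 = (-0.007651, -0.165129), k2 = (-0.013699, -0.153397), k3 = (-0.013714, -0.153563), k4 = (-0.018030, -0.140232); V <- V + (h/6)(k1 + 2k2 + 2k3 + k4): V^p = 0.5103, V^q = -0.0463

Answer: V^p = 0.5103, V^q = -0.0463
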